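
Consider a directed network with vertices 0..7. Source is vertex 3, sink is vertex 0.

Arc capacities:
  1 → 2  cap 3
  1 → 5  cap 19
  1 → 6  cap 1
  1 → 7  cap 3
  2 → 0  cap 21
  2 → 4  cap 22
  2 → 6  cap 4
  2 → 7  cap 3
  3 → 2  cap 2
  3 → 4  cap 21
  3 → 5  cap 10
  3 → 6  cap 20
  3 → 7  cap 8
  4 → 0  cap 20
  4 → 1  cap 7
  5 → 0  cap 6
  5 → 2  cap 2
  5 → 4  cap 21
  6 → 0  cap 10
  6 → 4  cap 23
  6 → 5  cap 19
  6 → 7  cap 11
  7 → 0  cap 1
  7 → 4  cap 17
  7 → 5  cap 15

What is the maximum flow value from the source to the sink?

Maximum flow value: 44

augment #1: 3→2→0 bottleneck 2, total now 2
augment #2: 3→4→0 bottleneck 20, total now 22
augment #3: 3→5→0 bottleneck 6, total now 28
augment #4: 3→6→0 bottleneck 10, total now 38
augment #5: 3→7→0 bottleneck 1, total now 39
augment #6: 3→5→2→0 bottleneck 2, total now 41
augment #7: 3→4→1→2→0 bottleneck 1, total now 42
augment #8: 3→5→4→1→2→0 bottleneck 2, total now 44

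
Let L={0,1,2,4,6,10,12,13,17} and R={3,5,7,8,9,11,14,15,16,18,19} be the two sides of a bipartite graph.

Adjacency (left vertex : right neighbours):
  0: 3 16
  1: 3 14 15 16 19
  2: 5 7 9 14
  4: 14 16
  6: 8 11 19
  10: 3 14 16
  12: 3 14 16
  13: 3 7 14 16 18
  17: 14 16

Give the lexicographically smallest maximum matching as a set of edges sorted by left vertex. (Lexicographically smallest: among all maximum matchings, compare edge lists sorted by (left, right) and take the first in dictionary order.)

Lex-smallest maximum matching: {(0,3), (1,15), (2,5), (4,14), (6,8), (10,16), (13,7)}

|M| = 7 (so the lex-smallest maximum matching has 7 edges)
process left vertices in ascending order; for each, take the smallest-labelled available neighbour that still permits 7 edges overall, or leave it unmatched if none does
lex-smallest matching: {0-3, 1-15, 2-5, 4-14, 6-8, 10-16, 13-7}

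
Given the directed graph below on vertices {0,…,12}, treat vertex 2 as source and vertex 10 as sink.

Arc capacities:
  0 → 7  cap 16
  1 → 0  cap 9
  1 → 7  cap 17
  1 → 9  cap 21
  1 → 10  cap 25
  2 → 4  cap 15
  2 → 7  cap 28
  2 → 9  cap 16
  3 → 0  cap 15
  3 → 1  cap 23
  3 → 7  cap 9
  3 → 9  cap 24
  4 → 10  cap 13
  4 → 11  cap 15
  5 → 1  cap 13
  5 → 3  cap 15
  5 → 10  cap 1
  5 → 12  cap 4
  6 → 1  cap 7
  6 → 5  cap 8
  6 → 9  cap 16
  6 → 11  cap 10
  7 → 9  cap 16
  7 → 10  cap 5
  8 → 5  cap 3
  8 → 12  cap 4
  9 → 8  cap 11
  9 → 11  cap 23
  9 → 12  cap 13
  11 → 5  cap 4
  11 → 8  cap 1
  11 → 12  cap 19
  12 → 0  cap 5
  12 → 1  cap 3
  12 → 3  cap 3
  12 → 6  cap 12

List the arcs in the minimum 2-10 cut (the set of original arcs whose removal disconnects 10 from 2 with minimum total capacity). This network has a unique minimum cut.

Min-cut arcs: {(4,10), (7,10), (8,5), (11,5), (12,1), (12,3), (12,6)} (total capacity 43)

augment #1: 2→4→10 push 13
augment #2: 2→7→10 push 5
augment #3: 2→4→11→5→10 push 1
augment #4: 2→9→12→1→10 push 3
augment #5: 2→4→11→5→1→10 push 1
augment #6: 2→9→8→5→1→10 push 3
augment #7: 2→9→11→5→1→10 push 2
augment #8: 2→9→12→3→1→10 push 3
augment #9: 2→9→12→6→1→10 push 5
augment #10: 2→7→9→12→6→1→10 push 2
augment #11: 2→7→9→8→12→6→5→1→10 push 4
augment #12: 2→7→9→11→12→6→5→1→10 push 1
max flow = 43; residual-reachable set from 2 gives S-side
cut edges (S→T): {(4,10), (7,10), (8,5), (11,5), (12,1), (12,3), (12,6)} total cap 43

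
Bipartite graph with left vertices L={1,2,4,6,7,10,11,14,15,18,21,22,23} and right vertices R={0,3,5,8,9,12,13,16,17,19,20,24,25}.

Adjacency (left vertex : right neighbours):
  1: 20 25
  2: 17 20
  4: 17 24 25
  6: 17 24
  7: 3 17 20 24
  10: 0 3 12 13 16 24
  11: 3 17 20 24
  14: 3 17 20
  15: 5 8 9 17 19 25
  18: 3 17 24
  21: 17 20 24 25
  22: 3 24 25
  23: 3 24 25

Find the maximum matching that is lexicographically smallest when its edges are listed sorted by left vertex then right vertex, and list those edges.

|M| = 7 (so the lex-smallest maximum matching has 7 edges)
process left vertices in ascending order; for each, take the smallest-labelled available neighbour that still permits 7 edges overall, or leave it unmatched if none does
lex-smallest matching: {1-20, 2-17, 4-24, 7-3, 10-0, 15-5, 21-25}

Lex-smallest maximum matching: {(1,20), (2,17), (4,24), (7,3), (10,0), (15,5), (21,25)}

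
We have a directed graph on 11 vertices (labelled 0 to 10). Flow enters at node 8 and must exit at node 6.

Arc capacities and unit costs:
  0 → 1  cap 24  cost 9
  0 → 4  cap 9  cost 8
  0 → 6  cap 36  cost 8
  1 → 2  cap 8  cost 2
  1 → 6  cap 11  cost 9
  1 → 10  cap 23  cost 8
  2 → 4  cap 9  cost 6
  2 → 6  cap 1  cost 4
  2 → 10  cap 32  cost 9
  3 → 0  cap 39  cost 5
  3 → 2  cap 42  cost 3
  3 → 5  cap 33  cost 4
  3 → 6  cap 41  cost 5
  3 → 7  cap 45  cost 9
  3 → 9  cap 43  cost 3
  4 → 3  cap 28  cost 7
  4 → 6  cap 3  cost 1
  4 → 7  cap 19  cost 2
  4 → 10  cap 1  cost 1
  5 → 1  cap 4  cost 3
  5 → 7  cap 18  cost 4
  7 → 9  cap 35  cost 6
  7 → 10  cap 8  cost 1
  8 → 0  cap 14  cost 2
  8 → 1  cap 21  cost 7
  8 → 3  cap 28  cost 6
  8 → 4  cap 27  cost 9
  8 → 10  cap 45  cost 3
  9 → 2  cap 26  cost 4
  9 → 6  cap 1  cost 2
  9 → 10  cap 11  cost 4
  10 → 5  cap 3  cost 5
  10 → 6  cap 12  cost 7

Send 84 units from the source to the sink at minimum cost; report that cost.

shortest-cost path #1: 8→10→6 push 12 @ unit cost 10 (adds 120)
shortest-cost path #2: 8→0→6 push 14 @ unit cost 10 (adds 140)
shortest-cost path #3: 8→4→6 push 3 @ unit cost 10 (adds 30)
shortest-cost path #4: 8→3→6 push 28 @ unit cost 11 (adds 308)
shortest-cost path #5: 8→1→2→6 push 1 @ unit cost 13 (adds 13)
shortest-cost path #6: 8→1→6 push 11 @ unit cost 16 (adds 176)
shortest-cost path #7: 8→4→7→9→6 push 1 @ unit cost 19 (adds 19)
shortest-cost path #8: 8→4→3→6 push 13 @ unit cost 21 (adds 273)
shortest-cost path #9: 8→4→3→0→6 push 1 @ unit cost 29 (adds 29)
total cost = 1108

Minimum cost for 84 units: 1108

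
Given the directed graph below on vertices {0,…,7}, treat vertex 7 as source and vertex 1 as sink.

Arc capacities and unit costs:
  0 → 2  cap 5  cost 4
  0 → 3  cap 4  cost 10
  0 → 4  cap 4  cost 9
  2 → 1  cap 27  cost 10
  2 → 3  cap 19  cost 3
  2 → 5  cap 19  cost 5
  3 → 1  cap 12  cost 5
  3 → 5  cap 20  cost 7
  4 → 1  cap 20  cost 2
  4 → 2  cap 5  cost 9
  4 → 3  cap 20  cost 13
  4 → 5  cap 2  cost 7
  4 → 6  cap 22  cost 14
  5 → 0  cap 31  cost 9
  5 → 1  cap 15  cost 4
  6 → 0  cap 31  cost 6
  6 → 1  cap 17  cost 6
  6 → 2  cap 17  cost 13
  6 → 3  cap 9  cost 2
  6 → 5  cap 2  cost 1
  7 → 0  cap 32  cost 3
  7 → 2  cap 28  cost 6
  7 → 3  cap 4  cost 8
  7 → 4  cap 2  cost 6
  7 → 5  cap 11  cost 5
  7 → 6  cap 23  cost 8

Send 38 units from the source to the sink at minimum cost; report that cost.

shortest-cost path #1: 7→4→1 push 2 @ unit cost 8 (adds 16)
shortest-cost path #2: 7→5→1 push 11 @ unit cost 9 (adds 99)
shortest-cost path #3: 7→3→1 push 4 @ unit cost 13 (adds 52)
shortest-cost path #4: 7→6→5→1 push 2 @ unit cost 13 (adds 26)
shortest-cost path #5: 7→2→3→1 push 8 @ unit cost 14 (adds 112)
shortest-cost path #6: 7→0→4→1 push 4 @ unit cost 14 (adds 56)
shortest-cost path #7: 7→6→1 push 7 @ unit cost 14 (adds 98)
total cost = 459

Minimum cost for 38 units: 459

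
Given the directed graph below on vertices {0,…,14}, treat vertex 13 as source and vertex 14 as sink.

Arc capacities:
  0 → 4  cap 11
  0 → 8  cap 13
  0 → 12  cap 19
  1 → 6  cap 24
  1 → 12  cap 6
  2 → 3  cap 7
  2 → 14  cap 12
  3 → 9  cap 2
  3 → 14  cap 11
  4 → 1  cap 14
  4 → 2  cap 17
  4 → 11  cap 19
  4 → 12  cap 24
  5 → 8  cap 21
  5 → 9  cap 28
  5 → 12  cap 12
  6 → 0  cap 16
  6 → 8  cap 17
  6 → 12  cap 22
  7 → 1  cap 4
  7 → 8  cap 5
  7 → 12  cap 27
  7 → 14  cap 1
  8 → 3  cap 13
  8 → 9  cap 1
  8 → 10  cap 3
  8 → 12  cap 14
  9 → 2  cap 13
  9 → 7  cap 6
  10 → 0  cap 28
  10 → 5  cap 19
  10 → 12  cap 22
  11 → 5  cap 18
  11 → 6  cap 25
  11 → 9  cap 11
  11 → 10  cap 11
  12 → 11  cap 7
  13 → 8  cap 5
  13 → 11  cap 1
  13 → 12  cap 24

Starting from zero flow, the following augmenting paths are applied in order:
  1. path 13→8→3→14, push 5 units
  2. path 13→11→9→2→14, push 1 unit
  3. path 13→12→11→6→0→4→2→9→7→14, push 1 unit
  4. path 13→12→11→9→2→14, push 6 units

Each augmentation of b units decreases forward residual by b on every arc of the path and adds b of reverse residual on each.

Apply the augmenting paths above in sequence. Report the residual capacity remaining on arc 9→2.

after path 1 (13→8→3→14, push 5): res(9,2)=13
after path 2 (13→11→9→2→14, push 1): res(9,2)=12
after path 3 (13→12→11→6→0→4→2→9→7→14, push 1): res(9,2)=13
after path 4 (13→12→11→9→2→14, push 6): res(9,2)=7

Residual capacity of (9,2): 7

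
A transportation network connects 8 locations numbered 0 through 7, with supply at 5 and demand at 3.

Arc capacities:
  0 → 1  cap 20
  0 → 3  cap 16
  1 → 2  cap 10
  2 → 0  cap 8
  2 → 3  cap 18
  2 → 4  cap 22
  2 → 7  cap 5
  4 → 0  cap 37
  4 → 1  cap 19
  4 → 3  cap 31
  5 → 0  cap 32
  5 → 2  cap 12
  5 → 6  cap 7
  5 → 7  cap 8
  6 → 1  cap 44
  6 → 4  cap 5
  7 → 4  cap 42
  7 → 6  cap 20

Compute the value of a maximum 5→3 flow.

Maximum flow value: 51

augment #1: 5→0→3 bottleneck 16, total now 16
augment #2: 5→2→3 bottleneck 12, total now 28
augment #3: 5→6→4→3 bottleneck 5, total now 33
augment #4: 5→7→4→3 bottleneck 8, total now 41
augment #5: 5→0→1→2→3 bottleneck 6, total now 47
augment #6: 5→0→1→2→4→3 bottleneck 4, total now 51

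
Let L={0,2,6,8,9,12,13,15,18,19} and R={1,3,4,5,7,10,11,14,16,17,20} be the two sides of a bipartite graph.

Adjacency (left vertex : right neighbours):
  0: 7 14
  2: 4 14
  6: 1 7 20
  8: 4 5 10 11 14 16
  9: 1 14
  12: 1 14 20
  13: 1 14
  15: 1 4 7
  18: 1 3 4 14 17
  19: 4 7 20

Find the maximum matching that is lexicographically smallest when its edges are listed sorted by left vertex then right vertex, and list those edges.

|M| = 7 (so the lex-smallest maximum matching has 7 edges)
process left vertices in ascending order; for each, take the smallest-labelled available neighbour that still permits 7 edges overall, or leave it unmatched if none does
lex-smallest matching: {0-7, 2-4, 6-1, 8-5, 9-14, 12-20, 18-3}

Lex-smallest maximum matching: {(0,7), (2,4), (6,1), (8,5), (9,14), (12,20), (18,3)}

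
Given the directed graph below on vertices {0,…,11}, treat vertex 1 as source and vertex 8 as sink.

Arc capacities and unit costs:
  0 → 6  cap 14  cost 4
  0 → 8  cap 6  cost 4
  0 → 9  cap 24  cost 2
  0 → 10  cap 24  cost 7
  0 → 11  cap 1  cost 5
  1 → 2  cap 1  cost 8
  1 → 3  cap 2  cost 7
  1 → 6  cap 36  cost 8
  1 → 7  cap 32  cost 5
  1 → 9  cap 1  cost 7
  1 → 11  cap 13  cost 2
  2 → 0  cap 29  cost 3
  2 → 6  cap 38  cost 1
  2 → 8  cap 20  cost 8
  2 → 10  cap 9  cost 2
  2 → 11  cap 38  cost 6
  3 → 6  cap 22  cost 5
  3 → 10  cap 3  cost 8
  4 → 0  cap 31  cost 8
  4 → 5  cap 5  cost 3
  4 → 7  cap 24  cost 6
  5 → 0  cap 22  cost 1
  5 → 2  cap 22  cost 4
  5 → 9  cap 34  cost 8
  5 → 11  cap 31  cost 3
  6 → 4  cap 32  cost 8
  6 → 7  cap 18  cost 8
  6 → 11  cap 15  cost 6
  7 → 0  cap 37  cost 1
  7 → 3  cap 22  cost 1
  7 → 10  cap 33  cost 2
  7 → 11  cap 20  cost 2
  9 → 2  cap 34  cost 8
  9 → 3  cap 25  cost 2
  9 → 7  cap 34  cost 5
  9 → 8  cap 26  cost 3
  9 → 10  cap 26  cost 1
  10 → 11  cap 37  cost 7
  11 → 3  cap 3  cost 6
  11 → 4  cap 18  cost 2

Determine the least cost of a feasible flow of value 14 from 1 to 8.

shortest-cost path #1: 1→9→8 push 1 @ unit cost 10 (adds 10)
shortest-cost path #2: 1→7→0→8 push 6 @ unit cost 10 (adds 60)
shortest-cost path #3: 1→7→0→9→8 push 7 @ unit cost 11 (adds 77)
total cost = 147

Minimum cost for 14 units: 147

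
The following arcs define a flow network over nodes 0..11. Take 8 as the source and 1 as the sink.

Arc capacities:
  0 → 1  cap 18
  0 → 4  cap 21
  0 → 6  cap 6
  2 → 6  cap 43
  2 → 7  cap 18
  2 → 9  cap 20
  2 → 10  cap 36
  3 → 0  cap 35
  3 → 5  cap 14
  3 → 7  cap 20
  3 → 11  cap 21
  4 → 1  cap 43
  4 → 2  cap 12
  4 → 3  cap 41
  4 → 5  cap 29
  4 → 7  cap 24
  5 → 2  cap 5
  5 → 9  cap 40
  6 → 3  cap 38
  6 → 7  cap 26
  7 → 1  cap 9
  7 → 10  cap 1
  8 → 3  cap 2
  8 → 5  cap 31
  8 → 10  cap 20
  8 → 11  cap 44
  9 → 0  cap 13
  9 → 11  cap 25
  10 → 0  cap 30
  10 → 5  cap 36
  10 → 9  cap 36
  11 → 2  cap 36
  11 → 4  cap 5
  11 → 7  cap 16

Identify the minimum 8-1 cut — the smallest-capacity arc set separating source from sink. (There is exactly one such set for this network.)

augment #1: 8→3→0→1 push 2
augment #2: 8→10→0→1 push 16
augment #3: 8→11→4→1 push 5
augment #4: 8→11→7→1 push 9
augment #5: 8→10→0→4→1 push 4
augment #6: 8→5→9→0→4→1 push 13
augment #7: 8→5→2→10→0→4→1 push 4
max flow = 53; residual-reachable set from 8 gives S-side
cut edges (S→T): {(0,1), (0,4), (7,1), (11,4)} total cap 53

Min-cut arcs: {(0,1), (0,4), (7,1), (11,4)} (total capacity 53)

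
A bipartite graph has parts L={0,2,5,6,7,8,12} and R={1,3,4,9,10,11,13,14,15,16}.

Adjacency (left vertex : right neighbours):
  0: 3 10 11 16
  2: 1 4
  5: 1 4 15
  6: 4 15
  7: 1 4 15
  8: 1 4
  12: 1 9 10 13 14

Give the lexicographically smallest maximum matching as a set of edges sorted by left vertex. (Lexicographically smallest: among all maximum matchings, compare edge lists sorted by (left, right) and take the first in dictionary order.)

Lex-smallest maximum matching: {(0,3), (2,1), (5,4), (6,15), (12,9)}

|M| = 5 (so the lex-smallest maximum matching has 5 edges)
process left vertices in ascending order; for each, take the smallest-labelled available neighbour that still permits 5 edges overall, or leave it unmatched if none does
lex-smallest matching: {0-3, 2-1, 5-4, 6-15, 12-9}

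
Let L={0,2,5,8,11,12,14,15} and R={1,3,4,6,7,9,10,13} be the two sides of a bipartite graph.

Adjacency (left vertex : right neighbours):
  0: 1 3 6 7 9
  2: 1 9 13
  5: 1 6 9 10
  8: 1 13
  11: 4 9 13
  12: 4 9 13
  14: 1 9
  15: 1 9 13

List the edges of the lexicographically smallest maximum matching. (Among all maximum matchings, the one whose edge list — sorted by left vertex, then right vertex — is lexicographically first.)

Lex-smallest maximum matching: {(0,3), (2,1), (5,6), (8,13), (11,4), (12,9)}

|M| = 6 (so the lex-smallest maximum matching has 6 edges)
process left vertices in ascending order; for each, take the smallest-labelled available neighbour that still permits 6 edges overall, or leave it unmatched if none does
lex-smallest matching: {0-3, 2-1, 5-6, 8-13, 11-4, 12-9}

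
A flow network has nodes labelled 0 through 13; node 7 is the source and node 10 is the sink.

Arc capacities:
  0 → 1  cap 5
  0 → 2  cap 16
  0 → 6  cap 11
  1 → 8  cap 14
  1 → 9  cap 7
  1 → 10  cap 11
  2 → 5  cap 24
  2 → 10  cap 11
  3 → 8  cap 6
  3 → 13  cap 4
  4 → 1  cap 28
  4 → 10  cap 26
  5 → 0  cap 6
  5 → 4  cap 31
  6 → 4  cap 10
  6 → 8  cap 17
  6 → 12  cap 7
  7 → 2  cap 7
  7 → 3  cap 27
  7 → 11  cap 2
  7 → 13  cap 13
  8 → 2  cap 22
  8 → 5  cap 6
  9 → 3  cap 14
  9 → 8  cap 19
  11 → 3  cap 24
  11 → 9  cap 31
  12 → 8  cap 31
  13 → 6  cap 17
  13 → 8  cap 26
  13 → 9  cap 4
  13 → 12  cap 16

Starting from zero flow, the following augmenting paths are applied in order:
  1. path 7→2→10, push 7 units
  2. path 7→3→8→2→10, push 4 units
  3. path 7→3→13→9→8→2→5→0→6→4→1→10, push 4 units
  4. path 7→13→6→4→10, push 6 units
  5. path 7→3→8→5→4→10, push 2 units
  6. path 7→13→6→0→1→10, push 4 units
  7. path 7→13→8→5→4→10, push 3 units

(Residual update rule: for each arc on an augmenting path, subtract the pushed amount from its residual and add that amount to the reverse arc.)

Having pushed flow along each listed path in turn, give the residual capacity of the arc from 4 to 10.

Residual capacity of (4,10): 15

after path 1 (7→2→10, push 7): res(4,10)=26
after path 2 (7→3→8→2→10, push 4): res(4,10)=26
after path 3 (7→3→13→9→8→2→5→0→6→4→1→10, push 4): res(4,10)=26
after path 4 (7→13→6→4→10, push 6): res(4,10)=20
after path 5 (7→3→8→5→4→10, push 2): res(4,10)=18
after path 6 (7→13→6→0→1→10, push 4): res(4,10)=18
after path 7 (7→13→8→5→4→10, push 3): res(4,10)=15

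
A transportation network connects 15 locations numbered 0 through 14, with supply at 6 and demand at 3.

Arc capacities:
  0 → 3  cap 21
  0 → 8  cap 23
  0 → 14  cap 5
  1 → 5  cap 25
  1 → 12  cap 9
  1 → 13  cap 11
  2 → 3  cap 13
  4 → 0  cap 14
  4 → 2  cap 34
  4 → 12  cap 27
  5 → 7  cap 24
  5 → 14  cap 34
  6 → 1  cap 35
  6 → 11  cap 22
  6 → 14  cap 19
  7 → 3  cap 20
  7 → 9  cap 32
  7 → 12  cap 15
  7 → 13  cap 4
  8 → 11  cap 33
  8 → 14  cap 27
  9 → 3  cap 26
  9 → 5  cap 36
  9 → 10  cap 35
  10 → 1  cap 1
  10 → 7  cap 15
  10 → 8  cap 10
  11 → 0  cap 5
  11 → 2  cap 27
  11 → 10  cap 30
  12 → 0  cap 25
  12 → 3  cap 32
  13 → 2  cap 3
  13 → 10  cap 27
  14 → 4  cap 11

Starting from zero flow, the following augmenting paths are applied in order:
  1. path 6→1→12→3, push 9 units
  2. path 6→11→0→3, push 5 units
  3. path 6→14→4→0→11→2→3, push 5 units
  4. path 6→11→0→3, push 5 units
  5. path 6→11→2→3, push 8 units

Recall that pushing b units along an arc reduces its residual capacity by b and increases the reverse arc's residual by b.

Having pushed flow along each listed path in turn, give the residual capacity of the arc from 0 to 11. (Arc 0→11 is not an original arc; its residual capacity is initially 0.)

Residual capacity of (0,11): 5

after path 1 (6→1→12→3, push 9): res(0,11)=0
after path 2 (6→11→0→3, push 5): res(0,11)=5
after path 3 (6→14→4→0→11→2→3, push 5): res(0,11)=0
after path 4 (6→11→0→3, push 5): res(0,11)=5
after path 5 (6→11→2→3, push 8): res(0,11)=5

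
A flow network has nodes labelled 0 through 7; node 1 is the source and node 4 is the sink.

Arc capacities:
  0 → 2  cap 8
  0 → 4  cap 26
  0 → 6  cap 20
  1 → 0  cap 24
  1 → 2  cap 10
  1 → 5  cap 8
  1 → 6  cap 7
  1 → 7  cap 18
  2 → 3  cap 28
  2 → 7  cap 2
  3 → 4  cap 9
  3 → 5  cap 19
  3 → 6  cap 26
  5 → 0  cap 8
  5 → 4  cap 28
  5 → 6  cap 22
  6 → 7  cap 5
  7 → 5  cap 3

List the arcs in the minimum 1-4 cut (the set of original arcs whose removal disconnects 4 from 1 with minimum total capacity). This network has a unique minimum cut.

augment #1: 1→0→4 push 24
augment #2: 1→5→4 push 8
augment #3: 1→2→3→4 push 9
augment #4: 1→7→5→4 push 3
augment #5: 1→2→3→5→4 push 1
max flow = 45; residual-reachable set from 1 gives S-side
cut edges (S→T): {(1,0), (1,2), (1,5), (7,5)} total cap 45

Min-cut arcs: {(1,0), (1,2), (1,5), (7,5)} (total capacity 45)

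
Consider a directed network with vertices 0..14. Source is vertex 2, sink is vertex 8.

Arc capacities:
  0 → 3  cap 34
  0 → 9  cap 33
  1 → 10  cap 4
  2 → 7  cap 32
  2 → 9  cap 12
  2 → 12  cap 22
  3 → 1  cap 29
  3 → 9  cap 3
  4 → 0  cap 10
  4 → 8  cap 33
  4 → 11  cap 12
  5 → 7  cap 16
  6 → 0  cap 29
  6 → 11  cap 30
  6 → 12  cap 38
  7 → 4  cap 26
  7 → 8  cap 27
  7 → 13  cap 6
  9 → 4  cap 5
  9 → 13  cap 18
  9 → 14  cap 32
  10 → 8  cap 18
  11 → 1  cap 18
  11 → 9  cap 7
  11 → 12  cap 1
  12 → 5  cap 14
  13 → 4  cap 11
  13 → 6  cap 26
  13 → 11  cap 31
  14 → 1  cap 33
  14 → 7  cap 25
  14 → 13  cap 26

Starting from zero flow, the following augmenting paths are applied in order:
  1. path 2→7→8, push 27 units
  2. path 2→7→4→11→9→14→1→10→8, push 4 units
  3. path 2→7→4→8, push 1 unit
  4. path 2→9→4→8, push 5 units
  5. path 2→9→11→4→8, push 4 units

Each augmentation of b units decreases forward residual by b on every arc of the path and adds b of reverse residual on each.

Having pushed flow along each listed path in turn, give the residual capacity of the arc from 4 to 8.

after path 1 (2→7→8, push 27): res(4,8)=33
after path 2 (2→7→4→11→9→14→1→10→8, push 4): res(4,8)=33
after path 3 (2→7→4→8, push 1): res(4,8)=32
after path 4 (2→9→4→8, push 5): res(4,8)=27
after path 5 (2→9→11→4→8, push 4): res(4,8)=23

Residual capacity of (4,8): 23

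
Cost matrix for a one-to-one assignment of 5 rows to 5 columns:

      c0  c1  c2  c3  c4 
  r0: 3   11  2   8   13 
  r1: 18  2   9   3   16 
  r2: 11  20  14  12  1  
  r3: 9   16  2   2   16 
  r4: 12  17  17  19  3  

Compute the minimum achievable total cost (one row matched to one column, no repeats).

Minimum assignment cost: 19

optimal assignment: row0→col2 (cost 2), row1→col1 (cost 2), row2→col4 (cost 1), row3→col3 (cost 2), row4→col0 (cost 12)
total = 2 + 2 + 1 + 2 + 12 = 19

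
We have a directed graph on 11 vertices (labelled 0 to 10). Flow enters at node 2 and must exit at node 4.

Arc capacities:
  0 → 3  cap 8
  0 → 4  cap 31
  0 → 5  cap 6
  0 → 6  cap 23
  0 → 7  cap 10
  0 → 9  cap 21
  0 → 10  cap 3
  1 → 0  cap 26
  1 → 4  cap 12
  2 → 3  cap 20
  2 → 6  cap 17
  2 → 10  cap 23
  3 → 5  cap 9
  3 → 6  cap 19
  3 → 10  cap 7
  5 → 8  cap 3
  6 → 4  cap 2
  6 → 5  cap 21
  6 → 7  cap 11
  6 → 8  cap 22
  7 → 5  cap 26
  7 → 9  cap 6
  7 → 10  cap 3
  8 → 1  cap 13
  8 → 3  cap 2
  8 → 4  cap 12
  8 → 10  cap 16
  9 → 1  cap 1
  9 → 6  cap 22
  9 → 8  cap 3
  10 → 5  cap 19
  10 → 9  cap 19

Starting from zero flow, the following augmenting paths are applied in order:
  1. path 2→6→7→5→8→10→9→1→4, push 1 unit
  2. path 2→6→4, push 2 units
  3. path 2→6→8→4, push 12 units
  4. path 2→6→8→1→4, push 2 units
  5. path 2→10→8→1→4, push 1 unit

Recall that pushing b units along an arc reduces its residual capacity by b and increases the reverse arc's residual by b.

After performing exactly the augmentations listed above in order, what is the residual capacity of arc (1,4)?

after path 1 (2→6→7→5→8→10→9→1→4, push 1): res(1,4)=11
after path 2 (2→6→4, push 2): res(1,4)=11
after path 3 (2→6→8→4, push 12): res(1,4)=11
after path 4 (2→6→8→1→4, push 2): res(1,4)=9
after path 5 (2→10→8→1→4, push 1): res(1,4)=8

Residual capacity of (1,4): 8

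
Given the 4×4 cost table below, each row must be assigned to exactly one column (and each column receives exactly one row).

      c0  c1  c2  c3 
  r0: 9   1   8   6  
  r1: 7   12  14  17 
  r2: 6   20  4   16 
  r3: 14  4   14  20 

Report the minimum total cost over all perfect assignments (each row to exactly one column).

optimal assignment: row0→col3 (cost 6), row1→col0 (cost 7), row2→col2 (cost 4), row3→col1 (cost 4)
total = 6 + 7 + 4 + 4 = 21

Minimum assignment cost: 21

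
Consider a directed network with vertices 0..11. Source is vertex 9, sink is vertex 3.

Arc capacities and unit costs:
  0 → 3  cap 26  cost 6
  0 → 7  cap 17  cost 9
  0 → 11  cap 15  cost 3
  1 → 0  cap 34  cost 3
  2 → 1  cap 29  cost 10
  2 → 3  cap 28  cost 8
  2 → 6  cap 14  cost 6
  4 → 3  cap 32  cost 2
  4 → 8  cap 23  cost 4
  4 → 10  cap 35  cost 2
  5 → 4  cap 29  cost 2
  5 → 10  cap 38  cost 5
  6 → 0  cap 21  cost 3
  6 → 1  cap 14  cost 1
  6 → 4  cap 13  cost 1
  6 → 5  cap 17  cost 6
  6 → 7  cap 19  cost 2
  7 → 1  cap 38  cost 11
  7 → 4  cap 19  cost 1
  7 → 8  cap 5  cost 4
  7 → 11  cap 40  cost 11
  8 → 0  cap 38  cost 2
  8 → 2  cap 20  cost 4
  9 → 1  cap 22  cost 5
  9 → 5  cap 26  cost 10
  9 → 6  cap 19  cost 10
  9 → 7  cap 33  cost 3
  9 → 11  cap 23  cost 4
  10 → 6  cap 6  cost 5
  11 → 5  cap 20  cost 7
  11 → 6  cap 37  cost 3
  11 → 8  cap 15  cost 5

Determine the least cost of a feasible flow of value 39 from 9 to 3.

shortest-cost path #1: 9→7→4→3 push 19 @ unit cost 6 (adds 114)
shortest-cost path #2: 9→11→6→4→3 push 13 @ unit cost 10 (adds 130)
shortest-cost path #3: 9→1→0→3 push 7 @ unit cost 14 (adds 98)
total cost = 342

Minimum cost for 39 units: 342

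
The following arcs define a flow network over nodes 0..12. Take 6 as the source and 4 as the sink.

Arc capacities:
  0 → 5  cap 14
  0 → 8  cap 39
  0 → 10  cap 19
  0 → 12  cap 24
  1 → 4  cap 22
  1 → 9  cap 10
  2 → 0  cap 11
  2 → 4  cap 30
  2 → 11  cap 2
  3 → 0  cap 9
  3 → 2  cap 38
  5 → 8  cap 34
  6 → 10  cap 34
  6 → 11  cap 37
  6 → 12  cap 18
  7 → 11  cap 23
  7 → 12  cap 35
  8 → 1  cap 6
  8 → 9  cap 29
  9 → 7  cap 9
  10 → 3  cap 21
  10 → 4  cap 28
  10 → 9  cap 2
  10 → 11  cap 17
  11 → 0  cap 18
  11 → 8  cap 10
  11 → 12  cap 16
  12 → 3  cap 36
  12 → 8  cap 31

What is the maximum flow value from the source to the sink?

augment #1: 6→10→4 bottleneck 28, total now 28
augment #2: 6→10→3→2→4 bottleneck 6, total now 34
augment #3: 6→11→8→1→4 bottleneck 6, total now 40
augment #4: 6→12→3→2→4 bottleneck 18, total now 58
augment #5: 6→11→12→3→2→4 bottleneck 6, total now 64

Maximum flow value: 64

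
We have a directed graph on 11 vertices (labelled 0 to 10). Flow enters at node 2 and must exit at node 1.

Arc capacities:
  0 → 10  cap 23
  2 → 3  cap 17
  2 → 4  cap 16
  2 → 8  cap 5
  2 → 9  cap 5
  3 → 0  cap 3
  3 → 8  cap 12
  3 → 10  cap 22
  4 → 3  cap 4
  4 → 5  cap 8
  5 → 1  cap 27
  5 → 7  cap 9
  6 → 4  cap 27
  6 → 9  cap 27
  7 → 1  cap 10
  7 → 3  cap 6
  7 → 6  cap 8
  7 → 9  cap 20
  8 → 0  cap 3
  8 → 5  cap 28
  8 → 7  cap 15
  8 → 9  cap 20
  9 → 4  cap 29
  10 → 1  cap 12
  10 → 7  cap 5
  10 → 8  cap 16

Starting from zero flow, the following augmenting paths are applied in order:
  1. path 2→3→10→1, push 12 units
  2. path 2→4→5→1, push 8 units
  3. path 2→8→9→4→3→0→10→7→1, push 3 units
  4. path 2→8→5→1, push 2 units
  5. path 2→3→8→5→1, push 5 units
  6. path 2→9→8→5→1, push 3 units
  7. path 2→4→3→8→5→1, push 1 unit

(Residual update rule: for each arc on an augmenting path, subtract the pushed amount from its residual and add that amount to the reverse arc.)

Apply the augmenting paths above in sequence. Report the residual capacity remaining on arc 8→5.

after path 1 (2→3→10→1, push 12): res(8,5)=28
after path 2 (2→4→5→1, push 8): res(8,5)=28
after path 3 (2→8→9→4→3→0→10→7→1, push 3): res(8,5)=28
after path 4 (2→8→5→1, push 2): res(8,5)=26
after path 5 (2→3→8→5→1, push 5): res(8,5)=21
after path 6 (2→9→8→5→1, push 3): res(8,5)=18
after path 7 (2→4→3→8→5→1, push 1): res(8,5)=17

Residual capacity of (8,5): 17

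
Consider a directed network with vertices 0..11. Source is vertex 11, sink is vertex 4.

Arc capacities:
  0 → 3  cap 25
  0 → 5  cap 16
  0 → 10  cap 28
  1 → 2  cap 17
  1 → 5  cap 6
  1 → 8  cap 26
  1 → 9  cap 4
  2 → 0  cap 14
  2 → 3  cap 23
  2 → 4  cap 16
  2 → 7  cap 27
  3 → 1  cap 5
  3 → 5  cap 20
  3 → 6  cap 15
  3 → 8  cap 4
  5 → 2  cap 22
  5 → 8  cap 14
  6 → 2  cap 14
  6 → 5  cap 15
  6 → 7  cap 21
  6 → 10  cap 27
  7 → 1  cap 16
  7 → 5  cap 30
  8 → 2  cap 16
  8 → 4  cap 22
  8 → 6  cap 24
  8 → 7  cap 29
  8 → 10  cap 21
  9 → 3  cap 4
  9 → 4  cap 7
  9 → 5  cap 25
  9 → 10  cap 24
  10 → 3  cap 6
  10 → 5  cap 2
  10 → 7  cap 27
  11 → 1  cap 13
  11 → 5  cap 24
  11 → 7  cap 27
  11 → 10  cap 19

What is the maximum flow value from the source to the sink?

Maximum flow value: 42

augment #1: 11→1→2→4 bottleneck 13, total now 13
augment #2: 11→5→2→4 bottleneck 3, total now 16
augment #3: 11→5→8→4 bottleneck 14, total now 30
augment #4: 11→7→1→8→4 bottleneck 8, total now 38
augment #5: 11→7→1→9→4 bottleneck 4, total now 42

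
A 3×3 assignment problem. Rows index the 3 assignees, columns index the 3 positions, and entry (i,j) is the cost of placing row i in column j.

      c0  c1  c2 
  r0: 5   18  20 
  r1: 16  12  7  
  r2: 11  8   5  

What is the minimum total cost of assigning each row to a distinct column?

Minimum assignment cost: 20

optimal assignment: row0→col0 (cost 5), row1→col2 (cost 7), row2→col1 (cost 8)
total = 5 + 7 + 8 = 20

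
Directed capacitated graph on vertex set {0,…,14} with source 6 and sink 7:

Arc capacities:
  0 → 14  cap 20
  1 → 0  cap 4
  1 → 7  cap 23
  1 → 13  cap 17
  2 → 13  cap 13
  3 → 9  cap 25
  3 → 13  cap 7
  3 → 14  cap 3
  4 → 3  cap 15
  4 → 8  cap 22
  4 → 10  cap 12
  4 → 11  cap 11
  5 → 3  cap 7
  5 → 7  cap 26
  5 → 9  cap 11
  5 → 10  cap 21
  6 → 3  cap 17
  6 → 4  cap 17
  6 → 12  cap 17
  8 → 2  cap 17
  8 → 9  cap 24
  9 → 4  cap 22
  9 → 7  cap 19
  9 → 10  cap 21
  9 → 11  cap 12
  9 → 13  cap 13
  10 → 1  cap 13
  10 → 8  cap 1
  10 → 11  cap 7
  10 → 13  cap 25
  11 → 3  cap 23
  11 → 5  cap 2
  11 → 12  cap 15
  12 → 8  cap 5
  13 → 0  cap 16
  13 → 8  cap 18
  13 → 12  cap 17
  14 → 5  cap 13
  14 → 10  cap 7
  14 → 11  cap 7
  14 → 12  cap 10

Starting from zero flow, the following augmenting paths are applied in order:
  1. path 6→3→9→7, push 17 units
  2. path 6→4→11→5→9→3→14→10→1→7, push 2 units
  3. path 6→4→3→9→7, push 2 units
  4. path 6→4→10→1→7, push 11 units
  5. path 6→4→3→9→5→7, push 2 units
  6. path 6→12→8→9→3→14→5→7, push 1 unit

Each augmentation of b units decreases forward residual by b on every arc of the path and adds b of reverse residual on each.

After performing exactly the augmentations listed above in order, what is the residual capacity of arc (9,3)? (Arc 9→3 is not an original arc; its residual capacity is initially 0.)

Residual capacity of (9,3): 18

after path 1 (6→3→9→7, push 17): res(9,3)=17
after path 2 (6→4→11→5→9→3→14→10→1→7, push 2): res(9,3)=15
after path 3 (6→4→3→9→7, push 2): res(9,3)=17
after path 4 (6→4→10→1→7, push 11): res(9,3)=17
after path 5 (6→4→3→9→5→7, push 2): res(9,3)=19
after path 6 (6→12→8→9→3→14→5→7, push 1): res(9,3)=18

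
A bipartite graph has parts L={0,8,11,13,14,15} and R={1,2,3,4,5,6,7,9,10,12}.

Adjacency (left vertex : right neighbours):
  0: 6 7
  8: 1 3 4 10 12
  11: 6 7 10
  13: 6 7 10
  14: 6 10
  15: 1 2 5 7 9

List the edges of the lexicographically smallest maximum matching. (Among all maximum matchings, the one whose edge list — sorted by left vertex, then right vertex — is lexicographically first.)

Lex-smallest maximum matching: {(0,6), (8,1), (11,7), (13,10), (15,2)}

|M| = 5 (so the lex-smallest maximum matching has 5 edges)
process left vertices in ascending order; for each, take the smallest-labelled available neighbour that still permits 5 edges overall, or leave it unmatched if none does
lex-smallest matching: {0-6, 8-1, 11-7, 13-10, 15-2}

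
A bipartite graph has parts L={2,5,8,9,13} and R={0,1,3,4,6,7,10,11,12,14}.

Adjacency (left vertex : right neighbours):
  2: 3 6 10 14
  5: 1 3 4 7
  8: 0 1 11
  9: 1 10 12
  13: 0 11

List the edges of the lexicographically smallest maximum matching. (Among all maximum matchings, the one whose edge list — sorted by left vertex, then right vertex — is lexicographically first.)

|M| = 5 (so the lex-smallest maximum matching has 5 edges)
process left vertices in ascending order; for each, take the smallest-labelled available neighbour that still permits 5 edges overall, or leave it unmatched if none does
lex-smallest matching: {2-3, 5-1, 8-0, 9-10, 13-11}

Lex-smallest maximum matching: {(2,3), (5,1), (8,0), (9,10), (13,11)}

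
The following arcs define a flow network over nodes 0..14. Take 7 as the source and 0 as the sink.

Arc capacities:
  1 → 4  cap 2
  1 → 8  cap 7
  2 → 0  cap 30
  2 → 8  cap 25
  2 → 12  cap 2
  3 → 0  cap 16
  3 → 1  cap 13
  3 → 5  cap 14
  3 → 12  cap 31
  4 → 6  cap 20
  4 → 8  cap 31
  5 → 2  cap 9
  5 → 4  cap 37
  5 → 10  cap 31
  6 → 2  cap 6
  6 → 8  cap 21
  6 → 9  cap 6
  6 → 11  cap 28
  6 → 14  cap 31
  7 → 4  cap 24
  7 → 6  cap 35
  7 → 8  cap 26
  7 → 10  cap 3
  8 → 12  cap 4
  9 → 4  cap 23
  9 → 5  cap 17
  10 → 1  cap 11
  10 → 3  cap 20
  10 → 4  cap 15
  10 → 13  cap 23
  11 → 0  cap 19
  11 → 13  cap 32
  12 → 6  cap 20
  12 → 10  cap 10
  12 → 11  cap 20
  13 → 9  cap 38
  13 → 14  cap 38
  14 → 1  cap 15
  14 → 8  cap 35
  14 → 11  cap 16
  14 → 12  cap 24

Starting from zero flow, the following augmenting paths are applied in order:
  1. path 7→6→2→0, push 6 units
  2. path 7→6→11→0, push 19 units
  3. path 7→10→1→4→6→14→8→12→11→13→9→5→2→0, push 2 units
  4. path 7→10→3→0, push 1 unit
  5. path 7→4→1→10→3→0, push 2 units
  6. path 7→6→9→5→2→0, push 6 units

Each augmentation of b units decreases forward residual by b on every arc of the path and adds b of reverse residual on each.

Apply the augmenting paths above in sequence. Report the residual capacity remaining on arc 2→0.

after path 1 (7→6→2→0, push 6): res(2,0)=24
after path 2 (7→6→11→0, push 19): res(2,0)=24
after path 3 (7→10→1→4→6→14→8→12→11→13→9→5→2→0, push 2): res(2,0)=22
after path 4 (7→10→3→0, push 1): res(2,0)=22
after path 5 (7→4→1→10→3→0, push 2): res(2,0)=22
after path 6 (7→6→9→5→2→0, push 6): res(2,0)=16

Residual capacity of (2,0): 16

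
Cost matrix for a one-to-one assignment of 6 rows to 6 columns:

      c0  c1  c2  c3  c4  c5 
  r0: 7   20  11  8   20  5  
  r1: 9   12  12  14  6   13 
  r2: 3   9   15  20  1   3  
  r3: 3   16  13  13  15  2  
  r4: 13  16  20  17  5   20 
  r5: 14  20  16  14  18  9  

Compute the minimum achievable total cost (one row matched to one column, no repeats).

Minimum assignment cost: 46

one of 2 optimal assignments: row0→col3 (cost 8), row1→col1 (cost 12), row2→col0 (cost 3), row3→col5 (cost 2), row4→col4 (cost 5), row5→col2 (cost 16)
total = 8 + 12 + 3 + 2 + 5 + 16 = 46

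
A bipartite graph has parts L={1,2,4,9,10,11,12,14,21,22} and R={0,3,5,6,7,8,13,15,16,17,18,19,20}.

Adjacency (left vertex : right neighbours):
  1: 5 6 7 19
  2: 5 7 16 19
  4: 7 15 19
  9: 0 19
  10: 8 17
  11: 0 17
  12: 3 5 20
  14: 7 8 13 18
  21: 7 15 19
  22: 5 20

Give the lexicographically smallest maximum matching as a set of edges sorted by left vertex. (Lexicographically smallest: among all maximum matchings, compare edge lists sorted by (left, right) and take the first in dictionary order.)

|M| = 10 (so the lex-smallest maximum matching has 10 edges)
process left vertices in ascending order; for each, take the smallest-labelled available neighbour that still permits 10 edges overall, or leave it unmatched if none does
lex-smallest matching: {1-5, 2-7, 4-15, 9-0, 10-8, 11-17, 12-3, 14-13, 21-19, 22-20}

Lex-smallest maximum matching: {(1,5), (2,7), (4,15), (9,0), (10,8), (11,17), (12,3), (14,13), (21,19), (22,20)}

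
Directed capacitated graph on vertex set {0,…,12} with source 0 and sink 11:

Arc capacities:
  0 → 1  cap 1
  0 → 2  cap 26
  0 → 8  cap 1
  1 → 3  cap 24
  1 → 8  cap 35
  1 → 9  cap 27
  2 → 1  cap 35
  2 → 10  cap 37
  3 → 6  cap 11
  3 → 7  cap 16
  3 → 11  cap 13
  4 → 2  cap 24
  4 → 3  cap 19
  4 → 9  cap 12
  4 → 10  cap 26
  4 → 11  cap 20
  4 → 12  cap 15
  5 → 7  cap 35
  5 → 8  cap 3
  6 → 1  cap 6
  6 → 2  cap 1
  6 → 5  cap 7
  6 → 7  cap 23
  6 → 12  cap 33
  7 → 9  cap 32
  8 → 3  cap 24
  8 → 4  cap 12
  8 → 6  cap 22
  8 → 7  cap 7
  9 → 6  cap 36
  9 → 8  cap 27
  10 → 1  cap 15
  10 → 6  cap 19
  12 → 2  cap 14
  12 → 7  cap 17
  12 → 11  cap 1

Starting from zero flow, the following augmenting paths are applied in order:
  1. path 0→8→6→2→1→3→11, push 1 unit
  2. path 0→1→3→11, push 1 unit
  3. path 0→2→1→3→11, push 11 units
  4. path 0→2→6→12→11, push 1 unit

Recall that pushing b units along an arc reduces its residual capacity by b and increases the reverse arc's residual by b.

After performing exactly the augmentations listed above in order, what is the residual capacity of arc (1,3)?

Residual capacity of (1,3): 11

after path 1 (0→8→6→2→1→3→11, push 1): res(1,3)=23
after path 2 (0→1→3→11, push 1): res(1,3)=22
after path 3 (0→2→1→3→11, push 11): res(1,3)=11
after path 4 (0→2→6→12→11, push 1): res(1,3)=11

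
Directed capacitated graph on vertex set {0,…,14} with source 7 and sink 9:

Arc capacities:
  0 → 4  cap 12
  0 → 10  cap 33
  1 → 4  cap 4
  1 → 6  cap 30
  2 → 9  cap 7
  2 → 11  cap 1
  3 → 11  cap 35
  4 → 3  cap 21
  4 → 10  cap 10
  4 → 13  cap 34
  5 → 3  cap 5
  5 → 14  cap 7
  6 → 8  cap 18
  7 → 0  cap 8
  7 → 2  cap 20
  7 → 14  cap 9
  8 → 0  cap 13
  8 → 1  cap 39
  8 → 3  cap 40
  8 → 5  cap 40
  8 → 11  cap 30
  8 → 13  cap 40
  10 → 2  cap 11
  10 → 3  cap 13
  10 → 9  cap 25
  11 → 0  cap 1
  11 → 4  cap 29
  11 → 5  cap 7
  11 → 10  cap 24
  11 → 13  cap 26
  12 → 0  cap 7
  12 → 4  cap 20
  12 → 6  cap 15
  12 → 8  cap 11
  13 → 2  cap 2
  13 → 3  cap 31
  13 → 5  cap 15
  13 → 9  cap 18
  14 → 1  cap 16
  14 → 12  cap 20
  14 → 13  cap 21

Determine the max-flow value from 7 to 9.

augment #1: 7→2→9 bottleneck 7, total now 7
augment #2: 7→0→10→9 bottleneck 8, total now 15
augment #3: 7→14→13→9 bottleneck 9, total now 24
augment #4: 7→2→11→10→9 bottleneck 1, total now 25

Maximum flow value: 25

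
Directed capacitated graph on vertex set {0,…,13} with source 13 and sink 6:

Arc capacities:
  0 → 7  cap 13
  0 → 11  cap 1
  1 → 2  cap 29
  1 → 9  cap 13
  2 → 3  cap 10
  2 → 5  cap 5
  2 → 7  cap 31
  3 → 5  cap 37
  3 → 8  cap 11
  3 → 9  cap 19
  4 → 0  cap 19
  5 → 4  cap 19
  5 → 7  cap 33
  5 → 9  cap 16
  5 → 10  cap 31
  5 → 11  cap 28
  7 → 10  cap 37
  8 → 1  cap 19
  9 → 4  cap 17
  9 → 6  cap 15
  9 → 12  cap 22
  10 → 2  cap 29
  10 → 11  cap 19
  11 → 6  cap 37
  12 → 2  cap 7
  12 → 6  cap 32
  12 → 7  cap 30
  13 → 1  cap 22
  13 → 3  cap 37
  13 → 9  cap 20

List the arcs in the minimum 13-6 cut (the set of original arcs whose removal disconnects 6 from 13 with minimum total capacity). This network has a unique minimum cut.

augment #1: 13→9→6 push 15
augment #2: 13→9→12→6 push 5
augment #3: 13→1→9→12→6 push 13
augment #4: 13→3→5→11→6 push 28
augment #5: 13→3→9→12→6 push 4
augment #6: 13→3→5→10→11→6 push 5
augment #7: 13→1→2→5→10→11→6 push 4
max flow = 74; residual-reachable set from 13 gives S-side
cut edges (S→T): {(9,6), (9,12), (11,6)} total cap 74

Min-cut arcs: {(9,6), (9,12), (11,6)} (total capacity 74)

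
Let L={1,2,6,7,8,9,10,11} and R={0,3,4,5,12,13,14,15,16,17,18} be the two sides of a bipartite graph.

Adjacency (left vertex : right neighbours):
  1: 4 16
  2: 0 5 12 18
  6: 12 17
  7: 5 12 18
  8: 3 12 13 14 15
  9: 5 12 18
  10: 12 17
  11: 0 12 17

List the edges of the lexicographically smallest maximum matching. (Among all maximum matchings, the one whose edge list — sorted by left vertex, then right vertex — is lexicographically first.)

|M| = 7 (so the lex-smallest maximum matching has 7 edges)
process left vertices in ascending order; for each, take the smallest-labelled available neighbour that still permits 7 edges overall, or leave it unmatched if none does
lex-smallest matching: {1-4, 2-0, 6-12, 7-5, 8-3, 9-18, 10-17}

Lex-smallest maximum matching: {(1,4), (2,0), (6,12), (7,5), (8,3), (9,18), (10,17)}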